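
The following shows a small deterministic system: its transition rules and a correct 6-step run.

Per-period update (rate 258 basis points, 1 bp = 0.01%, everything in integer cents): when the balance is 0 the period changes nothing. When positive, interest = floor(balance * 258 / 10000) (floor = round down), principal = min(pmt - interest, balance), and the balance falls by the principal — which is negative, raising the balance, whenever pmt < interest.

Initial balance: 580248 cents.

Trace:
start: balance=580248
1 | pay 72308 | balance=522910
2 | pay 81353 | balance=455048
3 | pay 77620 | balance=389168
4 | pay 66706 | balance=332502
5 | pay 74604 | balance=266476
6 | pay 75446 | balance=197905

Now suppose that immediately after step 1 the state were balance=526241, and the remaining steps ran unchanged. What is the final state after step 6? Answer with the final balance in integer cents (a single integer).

201688

state after step 1 := balance=526241
2 | pay 81353 | balance=458465
3 | pay 77620 | balance=392673
4 | pay 66706 | balance=336097
5 | pay 74604 | balance=270164
6 | pay 75446 | balance=201688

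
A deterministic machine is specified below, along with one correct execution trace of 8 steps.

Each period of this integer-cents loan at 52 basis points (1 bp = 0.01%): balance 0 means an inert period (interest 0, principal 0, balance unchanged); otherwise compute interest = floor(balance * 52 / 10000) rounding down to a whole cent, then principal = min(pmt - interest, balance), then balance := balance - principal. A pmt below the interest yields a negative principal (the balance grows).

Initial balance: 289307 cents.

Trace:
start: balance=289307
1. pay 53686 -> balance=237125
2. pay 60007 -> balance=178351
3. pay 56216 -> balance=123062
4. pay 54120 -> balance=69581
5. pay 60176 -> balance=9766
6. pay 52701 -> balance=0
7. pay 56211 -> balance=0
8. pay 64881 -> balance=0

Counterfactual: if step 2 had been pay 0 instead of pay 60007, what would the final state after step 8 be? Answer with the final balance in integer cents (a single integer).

0

(re-executing from step 2 with the substitution; state before step 2: balance=237125)
2. pay 0 -> balance=238358
3. pay 56216 -> balance=183381
4. pay 54120 -> balance=130214
5. pay 60176 -> balance=70715
6. pay 52701 -> balance=18381
7. pay 56211 -> balance=0
8. pay 64881 -> balance=0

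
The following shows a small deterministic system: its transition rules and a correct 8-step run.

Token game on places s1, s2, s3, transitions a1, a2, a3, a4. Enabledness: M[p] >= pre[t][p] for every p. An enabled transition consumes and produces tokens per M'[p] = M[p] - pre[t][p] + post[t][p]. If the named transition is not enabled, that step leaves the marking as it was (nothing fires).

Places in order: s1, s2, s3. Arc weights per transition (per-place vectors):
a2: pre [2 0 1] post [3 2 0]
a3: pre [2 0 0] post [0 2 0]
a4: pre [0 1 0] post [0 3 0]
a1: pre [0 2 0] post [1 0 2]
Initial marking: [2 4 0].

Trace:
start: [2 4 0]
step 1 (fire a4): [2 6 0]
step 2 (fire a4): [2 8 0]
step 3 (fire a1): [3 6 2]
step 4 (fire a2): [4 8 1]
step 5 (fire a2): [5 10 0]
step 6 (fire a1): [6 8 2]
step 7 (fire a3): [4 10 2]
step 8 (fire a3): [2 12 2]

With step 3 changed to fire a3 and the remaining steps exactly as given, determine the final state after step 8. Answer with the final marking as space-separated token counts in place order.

(re-executing from step 3 with the substitution; state before step 3: [2 8 0])
step 3 (fire a3): [0 10 0]
step 4 (fire a2): [0 10 0]
step 5 (fire a2): [0 10 0]
step 6 (fire a1): [1 8 2]
step 7 (fire a3): [1 8 2]
step 8 (fire a3): [1 8 2]

1 8 2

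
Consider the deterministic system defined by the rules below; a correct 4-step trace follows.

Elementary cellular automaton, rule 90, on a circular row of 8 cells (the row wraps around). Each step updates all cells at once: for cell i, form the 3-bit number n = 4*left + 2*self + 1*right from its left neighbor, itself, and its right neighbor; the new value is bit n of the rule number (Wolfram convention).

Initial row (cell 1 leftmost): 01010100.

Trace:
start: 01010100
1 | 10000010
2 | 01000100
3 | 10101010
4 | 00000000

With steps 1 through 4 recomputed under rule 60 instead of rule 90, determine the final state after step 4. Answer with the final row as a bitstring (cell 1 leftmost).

(re-executing steps 1..4 under rule 60; state before step 1: 01010100)
1 | 01111110
2 | 01000001
3 | 11100001
4 | 00010001

00010001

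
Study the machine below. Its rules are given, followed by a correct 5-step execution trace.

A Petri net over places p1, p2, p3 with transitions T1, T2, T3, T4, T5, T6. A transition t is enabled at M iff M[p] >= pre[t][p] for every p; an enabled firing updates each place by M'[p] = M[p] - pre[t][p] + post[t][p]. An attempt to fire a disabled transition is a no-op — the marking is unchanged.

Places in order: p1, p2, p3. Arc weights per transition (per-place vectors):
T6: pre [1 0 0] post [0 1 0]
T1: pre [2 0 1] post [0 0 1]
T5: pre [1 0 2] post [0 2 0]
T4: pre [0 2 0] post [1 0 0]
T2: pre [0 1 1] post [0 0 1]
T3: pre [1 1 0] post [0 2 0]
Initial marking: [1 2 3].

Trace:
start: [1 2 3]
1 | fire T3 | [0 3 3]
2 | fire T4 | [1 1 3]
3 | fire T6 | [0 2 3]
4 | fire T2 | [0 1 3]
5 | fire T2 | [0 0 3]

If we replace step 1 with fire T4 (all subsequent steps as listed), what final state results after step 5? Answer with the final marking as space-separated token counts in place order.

(re-executing from step 1 with the substitution; state before step 1: [1 2 3])
1 | fire T4 | [2 0 3]
2 | fire T4 | [2 0 3]
3 | fire T6 | [1 1 3]
4 | fire T2 | [1 0 3]
5 | fire T2 | [1 0 3]

1 0 3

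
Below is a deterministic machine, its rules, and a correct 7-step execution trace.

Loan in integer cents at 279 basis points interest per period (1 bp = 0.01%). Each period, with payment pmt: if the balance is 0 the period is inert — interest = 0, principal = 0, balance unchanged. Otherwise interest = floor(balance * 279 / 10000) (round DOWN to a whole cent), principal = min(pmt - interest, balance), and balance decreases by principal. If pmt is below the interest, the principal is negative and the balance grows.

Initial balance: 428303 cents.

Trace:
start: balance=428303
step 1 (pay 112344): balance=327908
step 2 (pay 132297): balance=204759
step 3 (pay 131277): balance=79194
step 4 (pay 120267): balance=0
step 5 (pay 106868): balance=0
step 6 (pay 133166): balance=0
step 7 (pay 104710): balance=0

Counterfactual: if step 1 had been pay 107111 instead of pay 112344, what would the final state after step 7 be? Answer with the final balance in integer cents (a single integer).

(re-executing from step 1 with the substitution; state before step 1: balance=428303)
step 1 (pay 107111): balance=333141
step 2 (pay 132297): balance=210138
step 3 (pay 131277): balance=84723
step 4 (pay 120267): balance=0
step 5 (pay 106868): balance=0
step 6 (pay 133166): balance=0
step 7 (pay 104710): balance=0

0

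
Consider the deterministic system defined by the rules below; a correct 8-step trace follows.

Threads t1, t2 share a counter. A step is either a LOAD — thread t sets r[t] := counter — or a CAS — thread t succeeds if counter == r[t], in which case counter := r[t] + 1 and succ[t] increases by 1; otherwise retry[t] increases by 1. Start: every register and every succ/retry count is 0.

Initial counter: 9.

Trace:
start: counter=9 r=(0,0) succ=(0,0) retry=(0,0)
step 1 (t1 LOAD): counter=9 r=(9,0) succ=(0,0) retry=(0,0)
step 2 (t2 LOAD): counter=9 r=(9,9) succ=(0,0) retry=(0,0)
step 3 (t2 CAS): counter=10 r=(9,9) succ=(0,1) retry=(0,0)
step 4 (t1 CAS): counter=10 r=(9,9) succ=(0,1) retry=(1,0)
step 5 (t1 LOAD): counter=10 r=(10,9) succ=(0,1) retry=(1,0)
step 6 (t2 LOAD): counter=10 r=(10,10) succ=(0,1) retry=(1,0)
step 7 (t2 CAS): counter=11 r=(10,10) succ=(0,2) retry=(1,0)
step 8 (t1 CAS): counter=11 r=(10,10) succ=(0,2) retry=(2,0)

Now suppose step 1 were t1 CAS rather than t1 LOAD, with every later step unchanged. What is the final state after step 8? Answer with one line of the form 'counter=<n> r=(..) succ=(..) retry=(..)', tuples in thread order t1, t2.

counter=11 r=(10,10) succ=(0,2) retry=(3,0)

(re-executing from step 1 with the substitution; state before step 1: counter=9 r=(0,0) succ=(0,0) retry=(0,0))
step 1 (t1 CAS): counter=9 r=(0,0) succ=(0,0) retry=(1,0)
step 2 (t2 LOAD): counter=9 r=(0,9) succ=(0,0) retry=(1,0)
step 3 (t2 CAS): counter=10 r=(0,9) succ=(0,1) retry=(1,0)
step 4 (t1 CAS): counter=10 r=(0,9) succ=(0,1) retry=(2,0)
step 5 (t1 LOAD): counter=10 r=(10,9) succ=(0,1) retry=(2,0)
step 6 (t2 LOAD): counter=10 r=(10,10) succ=(0,1) retry=(2,0)
step 7 (t2 CAS): counter=11 r=(10,10) succ=(0,2) retry=(2,0)
step 8 (t1 CAS): counter=11 r=(10,10) succ=(0,2) retry=(3,0)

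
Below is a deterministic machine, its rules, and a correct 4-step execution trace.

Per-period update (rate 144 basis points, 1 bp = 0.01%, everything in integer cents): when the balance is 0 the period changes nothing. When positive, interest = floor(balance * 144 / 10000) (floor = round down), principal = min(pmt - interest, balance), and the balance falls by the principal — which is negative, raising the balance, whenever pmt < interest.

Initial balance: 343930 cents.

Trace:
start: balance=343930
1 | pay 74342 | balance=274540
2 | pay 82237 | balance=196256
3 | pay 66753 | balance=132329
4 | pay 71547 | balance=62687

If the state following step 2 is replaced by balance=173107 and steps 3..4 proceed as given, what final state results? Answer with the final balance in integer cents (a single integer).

38866

state after step 2 := balance=173107
3 | pay 66753 | balance=108846
4 | pay 71547 | balance=38866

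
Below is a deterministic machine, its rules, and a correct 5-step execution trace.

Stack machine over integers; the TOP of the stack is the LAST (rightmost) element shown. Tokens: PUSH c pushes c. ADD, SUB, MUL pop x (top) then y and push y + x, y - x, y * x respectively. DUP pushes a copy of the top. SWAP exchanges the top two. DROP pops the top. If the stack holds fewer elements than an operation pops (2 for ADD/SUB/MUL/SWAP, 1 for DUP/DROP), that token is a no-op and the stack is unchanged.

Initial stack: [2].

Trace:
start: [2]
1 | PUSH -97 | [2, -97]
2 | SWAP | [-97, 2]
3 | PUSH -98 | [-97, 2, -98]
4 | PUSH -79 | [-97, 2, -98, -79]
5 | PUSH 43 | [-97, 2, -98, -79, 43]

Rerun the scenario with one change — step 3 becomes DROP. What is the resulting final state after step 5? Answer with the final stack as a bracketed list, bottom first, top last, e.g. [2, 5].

[-97, -79, 43]

(re-executing from step 3 with the substitution; state before step 3: [-97, 2])
3 | DROP | [-97]
4 | PUSH -79 | [-97, -79]
5 | PUSH 43 | [-97, -79, 43]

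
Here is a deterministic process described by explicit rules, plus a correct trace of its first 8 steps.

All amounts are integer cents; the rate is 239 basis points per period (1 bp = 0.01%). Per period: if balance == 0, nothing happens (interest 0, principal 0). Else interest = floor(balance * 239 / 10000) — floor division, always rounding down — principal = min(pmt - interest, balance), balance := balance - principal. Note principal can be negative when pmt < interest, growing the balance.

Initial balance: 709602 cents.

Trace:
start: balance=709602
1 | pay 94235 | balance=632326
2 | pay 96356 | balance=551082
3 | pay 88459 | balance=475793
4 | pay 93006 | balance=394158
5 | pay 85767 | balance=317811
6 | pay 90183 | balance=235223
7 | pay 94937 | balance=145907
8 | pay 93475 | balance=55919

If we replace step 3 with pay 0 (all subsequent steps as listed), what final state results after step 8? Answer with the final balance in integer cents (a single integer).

155467

(re-executing from step 3 with the substitution; state before step 3: balance=551082)
3 | pay 0 | balance=564252
4 | pay 93006 | balance=484731
5 | pay 85767 | balance=410549
6 | pay 90183 | balance=330178
7 | pay 94937 | balance=243132
8 | pay 93475 | balance=155467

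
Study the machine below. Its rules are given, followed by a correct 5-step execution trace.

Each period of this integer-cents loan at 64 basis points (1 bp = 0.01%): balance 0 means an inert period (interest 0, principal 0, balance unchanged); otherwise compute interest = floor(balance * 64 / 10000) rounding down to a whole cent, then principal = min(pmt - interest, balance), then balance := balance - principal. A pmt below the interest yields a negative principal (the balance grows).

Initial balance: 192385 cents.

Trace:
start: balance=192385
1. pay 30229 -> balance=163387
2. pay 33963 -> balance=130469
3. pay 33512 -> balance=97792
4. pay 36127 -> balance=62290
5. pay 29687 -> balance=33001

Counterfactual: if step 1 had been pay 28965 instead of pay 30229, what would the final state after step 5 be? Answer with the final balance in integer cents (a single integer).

(re-executing from step 1 with the substitution; state before step 1: balance=192385)
1. pay 28965 -> balance=164651
2. pay 33963 -> balance=131741
3. pay 33512 -> balance=99072
4. pay 36127 -> balance=63579
5. pay 29687 -> balance=34298

34298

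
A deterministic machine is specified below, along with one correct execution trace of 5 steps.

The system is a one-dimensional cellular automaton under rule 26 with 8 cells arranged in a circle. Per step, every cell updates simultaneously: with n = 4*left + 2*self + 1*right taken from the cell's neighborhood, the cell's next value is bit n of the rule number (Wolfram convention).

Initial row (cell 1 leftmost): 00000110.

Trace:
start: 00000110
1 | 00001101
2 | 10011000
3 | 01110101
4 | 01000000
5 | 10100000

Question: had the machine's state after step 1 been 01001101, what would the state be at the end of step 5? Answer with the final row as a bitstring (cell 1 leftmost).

state after step 1 := 01001101
2 | 00111000
3 | 01100100
4 | 11011010
5 | 10010000

10010000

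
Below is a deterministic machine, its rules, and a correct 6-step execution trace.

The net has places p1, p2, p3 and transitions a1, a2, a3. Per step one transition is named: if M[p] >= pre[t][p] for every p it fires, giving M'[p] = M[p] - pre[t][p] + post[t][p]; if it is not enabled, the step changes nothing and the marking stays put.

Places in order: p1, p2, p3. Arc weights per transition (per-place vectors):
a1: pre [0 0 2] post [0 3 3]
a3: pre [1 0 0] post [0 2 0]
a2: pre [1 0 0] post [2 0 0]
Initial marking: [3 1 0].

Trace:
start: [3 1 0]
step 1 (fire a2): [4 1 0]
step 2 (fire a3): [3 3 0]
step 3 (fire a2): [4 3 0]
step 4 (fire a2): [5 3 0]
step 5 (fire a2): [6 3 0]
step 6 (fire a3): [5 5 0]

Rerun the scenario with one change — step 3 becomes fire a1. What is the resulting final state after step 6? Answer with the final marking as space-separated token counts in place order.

4 5 0

(re-executing from step 3 with the substitution; state before step 3: [3 3 0])
step 3 (fire a1): [3 3 0]
step 4 (fire a2): [4 3 0]
step 5 (fire a2): [5 3 0]
step 6 (fire a3): [4 5 0]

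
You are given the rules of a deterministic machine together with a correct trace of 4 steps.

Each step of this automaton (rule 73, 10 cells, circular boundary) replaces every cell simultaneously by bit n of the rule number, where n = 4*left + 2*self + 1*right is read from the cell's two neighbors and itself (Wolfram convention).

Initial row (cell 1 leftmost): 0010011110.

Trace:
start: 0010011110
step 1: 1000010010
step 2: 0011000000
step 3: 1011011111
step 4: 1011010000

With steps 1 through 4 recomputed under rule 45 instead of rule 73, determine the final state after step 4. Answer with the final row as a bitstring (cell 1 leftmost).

(re-executing steps 1..4 under rule 45; state before step 1: 0010011110)
step 1: 1010010000
step 2: 1110010110
step 3: 1000011101
step 4: 0011010011

0011010011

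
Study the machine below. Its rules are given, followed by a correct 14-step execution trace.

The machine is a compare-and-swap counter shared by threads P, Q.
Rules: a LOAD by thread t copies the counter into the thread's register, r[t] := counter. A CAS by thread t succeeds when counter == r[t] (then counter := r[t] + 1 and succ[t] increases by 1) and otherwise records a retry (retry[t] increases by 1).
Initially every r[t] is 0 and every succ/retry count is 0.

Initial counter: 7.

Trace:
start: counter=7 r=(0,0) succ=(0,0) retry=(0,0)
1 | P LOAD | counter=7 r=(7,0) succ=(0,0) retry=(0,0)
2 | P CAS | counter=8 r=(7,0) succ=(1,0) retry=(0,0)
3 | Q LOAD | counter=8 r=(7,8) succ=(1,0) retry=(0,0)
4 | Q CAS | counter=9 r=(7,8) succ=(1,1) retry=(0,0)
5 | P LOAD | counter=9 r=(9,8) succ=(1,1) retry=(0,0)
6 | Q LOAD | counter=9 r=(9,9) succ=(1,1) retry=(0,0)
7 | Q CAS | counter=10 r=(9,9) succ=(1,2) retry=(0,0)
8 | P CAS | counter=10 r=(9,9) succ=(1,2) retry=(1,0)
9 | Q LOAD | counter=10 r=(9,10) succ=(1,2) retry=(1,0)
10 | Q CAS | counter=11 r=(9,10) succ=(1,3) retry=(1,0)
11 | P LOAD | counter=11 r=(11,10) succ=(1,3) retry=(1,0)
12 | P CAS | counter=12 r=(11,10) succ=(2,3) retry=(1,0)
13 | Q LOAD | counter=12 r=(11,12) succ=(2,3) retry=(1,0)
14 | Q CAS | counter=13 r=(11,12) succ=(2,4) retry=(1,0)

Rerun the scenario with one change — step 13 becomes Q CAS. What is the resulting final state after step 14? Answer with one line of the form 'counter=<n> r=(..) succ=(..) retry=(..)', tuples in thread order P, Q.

counter=12 r=(11,10) succ=(2,3) retry=(1,2)

(re-executing from step 13 with the substitution; state before step 13: counter=12 r=(11,10) succ=(2,3) retry=(1,0))
13 | Q CAS | counter=12 r=(11,10) succ=(2,3) retry=(1,1)
14 | Q CAS | counter=12 r=(11,10) succ=(2,3) retry=(1,2)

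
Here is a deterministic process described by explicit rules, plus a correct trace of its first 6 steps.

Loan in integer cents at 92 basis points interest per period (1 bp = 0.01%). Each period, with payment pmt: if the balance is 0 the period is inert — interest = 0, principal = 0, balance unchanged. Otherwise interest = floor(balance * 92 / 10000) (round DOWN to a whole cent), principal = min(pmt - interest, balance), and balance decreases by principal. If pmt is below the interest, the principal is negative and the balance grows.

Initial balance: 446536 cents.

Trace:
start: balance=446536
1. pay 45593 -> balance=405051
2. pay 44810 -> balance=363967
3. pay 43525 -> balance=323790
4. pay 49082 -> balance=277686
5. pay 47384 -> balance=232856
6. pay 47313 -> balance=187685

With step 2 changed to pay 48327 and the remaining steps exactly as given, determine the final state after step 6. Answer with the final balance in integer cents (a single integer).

(re-executing from step 2 with the substitution; state before step 2: balance=405051)
2. pay 48327 -> balance=360450
3. pay 43525 -> balance=320241
4. pay 49082 -> balance=274105
5. pay 47384 -> balance=229242
6. pay 47313 -> balance=184038

184038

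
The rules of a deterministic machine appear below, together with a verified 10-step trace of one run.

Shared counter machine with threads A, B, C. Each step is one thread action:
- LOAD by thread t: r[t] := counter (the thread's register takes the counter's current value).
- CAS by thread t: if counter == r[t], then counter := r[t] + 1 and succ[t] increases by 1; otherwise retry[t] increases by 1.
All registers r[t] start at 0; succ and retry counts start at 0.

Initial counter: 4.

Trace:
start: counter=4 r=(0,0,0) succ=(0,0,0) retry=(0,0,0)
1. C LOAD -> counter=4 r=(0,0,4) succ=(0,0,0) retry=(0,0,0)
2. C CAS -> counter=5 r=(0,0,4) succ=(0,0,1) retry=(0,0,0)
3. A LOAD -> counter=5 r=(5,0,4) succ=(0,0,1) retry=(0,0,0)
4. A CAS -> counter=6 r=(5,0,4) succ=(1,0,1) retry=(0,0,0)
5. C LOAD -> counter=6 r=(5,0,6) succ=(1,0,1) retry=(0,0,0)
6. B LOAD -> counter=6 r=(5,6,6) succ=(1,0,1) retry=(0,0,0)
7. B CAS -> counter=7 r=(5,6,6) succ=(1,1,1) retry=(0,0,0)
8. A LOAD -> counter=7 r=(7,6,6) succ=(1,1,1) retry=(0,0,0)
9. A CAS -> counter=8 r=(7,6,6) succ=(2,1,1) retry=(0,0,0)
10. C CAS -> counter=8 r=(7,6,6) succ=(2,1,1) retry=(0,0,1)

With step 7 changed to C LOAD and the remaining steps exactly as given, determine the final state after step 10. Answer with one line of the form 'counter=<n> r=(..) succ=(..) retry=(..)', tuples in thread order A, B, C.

(re-executing from step 7 with the substitution; state before step 7: counter=6 r=(5,6,6) succ=(1,0,1) retry=(0,0,0))
7. C LOAD -> counter=6 r=(5,6,6) succ=(1,0,1) retry=(0,0,0)
8. A LOAD -> counter=6 r=(6,6,6) succ=(1,0,1) retry=(0,0,0)
9. A CAS -> counter=7 r=(6,6,6) succ=(2,0,1) retry=(0,0,0)
10. C CAS -> counter=7 r=(6,6,6) succ=(2,0,1) retry=(0,0,1)

counter=7 r=(6,6,6) succ=(2,0,1) retry=(0,0,1)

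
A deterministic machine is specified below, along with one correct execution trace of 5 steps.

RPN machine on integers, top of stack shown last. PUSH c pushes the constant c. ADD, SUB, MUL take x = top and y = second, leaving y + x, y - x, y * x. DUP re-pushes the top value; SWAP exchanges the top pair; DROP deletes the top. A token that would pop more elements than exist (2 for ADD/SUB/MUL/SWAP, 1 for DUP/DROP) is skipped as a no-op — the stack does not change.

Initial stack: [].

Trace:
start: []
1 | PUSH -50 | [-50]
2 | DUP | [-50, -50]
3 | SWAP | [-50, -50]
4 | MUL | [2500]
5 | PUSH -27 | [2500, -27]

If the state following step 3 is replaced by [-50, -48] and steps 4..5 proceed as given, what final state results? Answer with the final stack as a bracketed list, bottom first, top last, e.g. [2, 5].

[2400, -27]

state after step 3 := [-50, -48]
4 | MUL | [2400]
5 | PUSH -27 | [2400, -27]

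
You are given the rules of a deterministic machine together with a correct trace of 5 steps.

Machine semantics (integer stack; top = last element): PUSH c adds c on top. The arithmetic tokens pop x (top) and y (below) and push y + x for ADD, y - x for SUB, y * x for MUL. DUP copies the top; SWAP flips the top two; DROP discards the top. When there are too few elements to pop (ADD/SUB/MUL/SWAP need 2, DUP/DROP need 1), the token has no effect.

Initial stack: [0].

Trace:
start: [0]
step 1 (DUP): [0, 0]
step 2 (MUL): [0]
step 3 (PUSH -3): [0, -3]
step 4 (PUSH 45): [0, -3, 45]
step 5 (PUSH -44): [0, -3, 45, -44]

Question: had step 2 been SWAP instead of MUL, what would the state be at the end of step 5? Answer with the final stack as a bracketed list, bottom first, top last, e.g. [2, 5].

[0, 0, -3, 45, -44]

(re-executing from step 2 with the substitution; state before step 2: [0, 0])
step 2 (SWAP): [0, 0]
step 3 (PUSH -3): [0, 0, -3]
step 4 (PUSH 45): [0, 0, -3, 45]
step 5 (PUSH -44): [0, 0, -3, 45, -44]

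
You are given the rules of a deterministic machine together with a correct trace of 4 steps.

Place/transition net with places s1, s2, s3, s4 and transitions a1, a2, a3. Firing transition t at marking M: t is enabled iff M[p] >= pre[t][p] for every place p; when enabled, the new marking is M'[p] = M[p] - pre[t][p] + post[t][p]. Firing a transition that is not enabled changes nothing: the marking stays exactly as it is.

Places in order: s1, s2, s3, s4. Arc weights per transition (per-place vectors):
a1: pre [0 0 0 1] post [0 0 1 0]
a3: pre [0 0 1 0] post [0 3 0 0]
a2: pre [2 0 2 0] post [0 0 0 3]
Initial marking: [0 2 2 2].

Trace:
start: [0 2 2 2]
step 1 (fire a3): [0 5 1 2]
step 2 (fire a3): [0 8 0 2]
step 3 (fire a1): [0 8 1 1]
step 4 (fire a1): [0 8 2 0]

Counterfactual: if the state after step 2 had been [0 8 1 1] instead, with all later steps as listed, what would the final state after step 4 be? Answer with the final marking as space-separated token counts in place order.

state after step 2 := [0 8 1 1]
step 3 (fire a1): [0 8 2 0]
step 4 (fire a1): [0 8 2 0]

0 8 2 0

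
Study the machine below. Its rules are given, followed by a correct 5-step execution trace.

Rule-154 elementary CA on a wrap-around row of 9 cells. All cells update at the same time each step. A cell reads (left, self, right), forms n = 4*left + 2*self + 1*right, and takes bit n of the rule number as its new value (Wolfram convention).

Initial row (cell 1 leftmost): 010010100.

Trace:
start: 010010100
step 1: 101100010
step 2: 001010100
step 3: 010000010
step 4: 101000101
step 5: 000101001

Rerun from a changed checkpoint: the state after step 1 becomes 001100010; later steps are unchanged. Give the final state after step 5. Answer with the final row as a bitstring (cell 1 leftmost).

000100001

state after step 1 := 001100010
step 2: 011010101
step 3: 010000000
step 4: 101000000
step 5: 000100001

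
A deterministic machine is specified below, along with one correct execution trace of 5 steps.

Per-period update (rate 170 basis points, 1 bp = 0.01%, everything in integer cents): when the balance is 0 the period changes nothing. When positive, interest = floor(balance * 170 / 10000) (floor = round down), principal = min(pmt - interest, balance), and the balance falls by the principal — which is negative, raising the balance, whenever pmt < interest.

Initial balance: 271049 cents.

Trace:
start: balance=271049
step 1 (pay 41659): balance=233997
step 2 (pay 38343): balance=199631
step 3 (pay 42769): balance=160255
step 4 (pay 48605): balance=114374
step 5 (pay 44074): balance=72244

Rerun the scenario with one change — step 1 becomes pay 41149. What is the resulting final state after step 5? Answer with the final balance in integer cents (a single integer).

(re-executing from step 1 with the substitution; state before step 1: balance=271049)
step 1 (pay 41149): balance=234507
step 2 (pay 38343): balance=200150
step 3 (pay 42769): balance=160783
step 4 (pay 48605): balance=114911
step 5 (pay 44074): balance=72790

72790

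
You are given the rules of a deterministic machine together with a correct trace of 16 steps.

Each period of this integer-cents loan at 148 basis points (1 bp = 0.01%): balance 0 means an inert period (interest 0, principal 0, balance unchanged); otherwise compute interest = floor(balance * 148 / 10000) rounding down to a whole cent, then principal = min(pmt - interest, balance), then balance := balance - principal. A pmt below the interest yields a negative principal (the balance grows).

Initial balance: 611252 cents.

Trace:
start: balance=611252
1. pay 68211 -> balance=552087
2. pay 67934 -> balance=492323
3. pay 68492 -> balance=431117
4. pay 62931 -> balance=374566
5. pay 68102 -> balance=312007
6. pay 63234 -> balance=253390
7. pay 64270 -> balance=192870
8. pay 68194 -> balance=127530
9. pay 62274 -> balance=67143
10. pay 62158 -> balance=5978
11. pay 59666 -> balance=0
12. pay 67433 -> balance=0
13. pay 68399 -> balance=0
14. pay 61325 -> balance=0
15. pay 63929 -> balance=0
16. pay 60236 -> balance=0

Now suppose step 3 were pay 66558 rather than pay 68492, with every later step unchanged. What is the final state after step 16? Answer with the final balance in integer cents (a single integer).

(re-executing from step 3 with the substitution; state before step 3: balance=492323)
3. pay 66558 -> balance=433051
4. pay 62931 -> balance=376529
5. pay 68102 -> balance=313999
6. pay 63234 -> balance=255412
7. pay 64270 -> balance=194922
8. pay 68194 -> balance=129612
9. pay 62274 -> balance=69256
10. pay 62158 -> balance=8122
11. pay 59666 -> balance=0
12. pay 67433 -> balance=0
13. pay 68399 -> balance=0
14. pay 61325 -> balance=0
15. pay 63929 -> balance=0
16. pay 60236 -> balance=0

0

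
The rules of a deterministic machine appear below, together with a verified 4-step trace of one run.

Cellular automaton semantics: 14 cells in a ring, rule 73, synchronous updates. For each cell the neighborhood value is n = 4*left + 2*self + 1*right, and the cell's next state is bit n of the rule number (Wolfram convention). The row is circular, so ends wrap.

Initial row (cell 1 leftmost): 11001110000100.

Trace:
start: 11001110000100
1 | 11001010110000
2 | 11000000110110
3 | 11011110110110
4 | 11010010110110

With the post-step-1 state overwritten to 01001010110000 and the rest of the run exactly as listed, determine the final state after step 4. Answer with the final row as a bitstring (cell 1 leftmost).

state after step 1 := 01001010110000
2 | 00000000110111
3 | 01111110110101
4 | 01000010110000

01000010110000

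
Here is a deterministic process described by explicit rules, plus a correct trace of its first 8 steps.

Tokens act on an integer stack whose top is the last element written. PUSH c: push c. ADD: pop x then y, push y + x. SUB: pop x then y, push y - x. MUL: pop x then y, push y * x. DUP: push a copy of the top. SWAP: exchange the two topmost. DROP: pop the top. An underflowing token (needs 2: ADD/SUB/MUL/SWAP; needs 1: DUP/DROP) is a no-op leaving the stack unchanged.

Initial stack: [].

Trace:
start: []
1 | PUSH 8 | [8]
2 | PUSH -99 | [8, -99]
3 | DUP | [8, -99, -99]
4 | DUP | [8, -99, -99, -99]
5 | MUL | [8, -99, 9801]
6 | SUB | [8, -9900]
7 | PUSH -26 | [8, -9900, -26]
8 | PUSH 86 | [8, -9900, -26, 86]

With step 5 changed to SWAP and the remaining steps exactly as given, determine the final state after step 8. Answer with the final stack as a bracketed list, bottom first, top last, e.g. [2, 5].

(re-executing from step 5 with the substitution; state before step 5: [8, -99, -99, -99])
5 | SWAP | [8, -99, -99, -99]
6 | SUB | [8, -99, 0]
7 | PUSH -26 | [8, -99, 0, -26]
8 | PUSH 86 | [8, -99, 0, -26, 86]

[8, -99, 0, -26, 86]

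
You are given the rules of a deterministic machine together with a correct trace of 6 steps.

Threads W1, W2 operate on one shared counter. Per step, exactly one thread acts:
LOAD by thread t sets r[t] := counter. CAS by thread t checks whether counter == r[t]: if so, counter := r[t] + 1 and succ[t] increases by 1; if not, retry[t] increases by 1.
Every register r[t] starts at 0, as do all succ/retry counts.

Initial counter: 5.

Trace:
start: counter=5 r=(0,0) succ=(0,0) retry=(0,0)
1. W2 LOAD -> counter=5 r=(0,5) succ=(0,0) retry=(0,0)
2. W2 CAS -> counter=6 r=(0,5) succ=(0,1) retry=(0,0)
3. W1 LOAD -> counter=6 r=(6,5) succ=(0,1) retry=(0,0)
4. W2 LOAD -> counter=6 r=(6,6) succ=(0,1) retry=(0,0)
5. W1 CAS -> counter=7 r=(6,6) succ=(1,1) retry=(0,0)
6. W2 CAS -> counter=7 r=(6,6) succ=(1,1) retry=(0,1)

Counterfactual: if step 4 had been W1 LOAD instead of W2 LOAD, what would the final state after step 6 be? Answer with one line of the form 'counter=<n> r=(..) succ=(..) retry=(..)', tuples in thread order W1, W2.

counter=7 r=(6,5) succ=(1,1) retry=(0,1)

(re-executing from step 4 with the substitution; state before step 4: counter=6 r=(6,5) succ=(0,1) retry=(0,0))
4. W1 LOAD -> counter=6 r=(6,5) succ=(0,1) retry=(0,0)
5. W1 CAS -> counter=7 r=(6,5) succ=(1,1) retry=(0,0)
6. W2 CAS -> counter=7 r=(6,5) succ=(1,1) retry=(0,1)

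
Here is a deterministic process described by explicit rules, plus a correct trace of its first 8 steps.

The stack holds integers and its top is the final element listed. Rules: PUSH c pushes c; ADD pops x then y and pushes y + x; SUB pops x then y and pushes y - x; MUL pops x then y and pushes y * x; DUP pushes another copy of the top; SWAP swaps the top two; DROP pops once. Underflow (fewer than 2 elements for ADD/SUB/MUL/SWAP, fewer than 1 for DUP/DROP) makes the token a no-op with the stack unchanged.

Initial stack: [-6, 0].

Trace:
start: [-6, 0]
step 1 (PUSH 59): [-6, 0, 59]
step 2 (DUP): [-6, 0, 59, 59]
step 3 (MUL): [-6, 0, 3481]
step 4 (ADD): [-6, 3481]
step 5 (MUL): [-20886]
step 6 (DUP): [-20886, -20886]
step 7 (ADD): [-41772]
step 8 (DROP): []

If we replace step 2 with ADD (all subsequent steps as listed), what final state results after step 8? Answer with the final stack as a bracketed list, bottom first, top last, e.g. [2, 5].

[]

(re-executing from step 2 with the substitution; state before step 2: [-6, 0, 59])
step 2 (ADD): [-6, 59]
step 3 (MUL): [-354]
step 4 (ADD): [-354]
step 5 (MUL): [-354]
step 6 (DUP): [-354, -354]
step 7 (ADD): [-708]
step 8 (DROP): []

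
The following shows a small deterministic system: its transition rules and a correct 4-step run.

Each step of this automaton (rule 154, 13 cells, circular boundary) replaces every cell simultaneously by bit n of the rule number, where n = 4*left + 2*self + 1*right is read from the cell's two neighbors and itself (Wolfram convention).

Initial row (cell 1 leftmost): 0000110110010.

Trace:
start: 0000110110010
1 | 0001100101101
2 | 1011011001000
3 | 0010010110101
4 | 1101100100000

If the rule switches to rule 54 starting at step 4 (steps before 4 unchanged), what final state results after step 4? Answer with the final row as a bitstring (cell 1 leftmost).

(re-executing step 4 under rule 54; state before step 4: 0010010110101)
4 | 1111111001111

1111111001111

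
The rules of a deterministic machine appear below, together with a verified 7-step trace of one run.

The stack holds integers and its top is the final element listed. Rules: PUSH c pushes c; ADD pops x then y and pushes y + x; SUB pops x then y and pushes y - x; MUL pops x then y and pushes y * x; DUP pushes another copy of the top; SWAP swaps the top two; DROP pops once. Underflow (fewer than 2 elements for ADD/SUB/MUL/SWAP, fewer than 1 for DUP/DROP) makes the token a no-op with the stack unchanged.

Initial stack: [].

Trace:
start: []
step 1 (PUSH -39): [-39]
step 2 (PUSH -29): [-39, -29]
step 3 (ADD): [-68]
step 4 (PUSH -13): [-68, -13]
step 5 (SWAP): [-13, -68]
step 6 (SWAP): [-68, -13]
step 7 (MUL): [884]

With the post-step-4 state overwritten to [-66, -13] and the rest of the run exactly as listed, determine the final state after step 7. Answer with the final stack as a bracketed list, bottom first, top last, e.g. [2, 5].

[858]

state after step 4 := [-66, -13]
step 5 (SWAP): [-13, -66]
step 6 (SWAP): [-66, -13]
step 7 (MUL): [858]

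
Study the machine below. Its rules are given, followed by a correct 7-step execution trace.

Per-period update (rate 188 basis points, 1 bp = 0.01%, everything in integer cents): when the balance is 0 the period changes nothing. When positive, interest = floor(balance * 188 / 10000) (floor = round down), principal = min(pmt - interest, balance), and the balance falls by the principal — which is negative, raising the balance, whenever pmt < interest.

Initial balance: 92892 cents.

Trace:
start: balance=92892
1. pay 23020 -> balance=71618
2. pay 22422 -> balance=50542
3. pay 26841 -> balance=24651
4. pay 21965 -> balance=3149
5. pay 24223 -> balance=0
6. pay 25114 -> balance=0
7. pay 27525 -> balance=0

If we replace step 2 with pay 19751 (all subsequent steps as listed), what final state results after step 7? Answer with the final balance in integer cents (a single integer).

(re-executing from step 2 with the substitution; state before step 2: balance=71618)
2. pay 19751 -> balance=53213
3. pay 26841 -> balance=27372
4. pay 21965 -> balance=5921
5. pay 24223 -> balance=0
6. pay 25114 -> balance=0
7. pay 27525 -> balance=0

0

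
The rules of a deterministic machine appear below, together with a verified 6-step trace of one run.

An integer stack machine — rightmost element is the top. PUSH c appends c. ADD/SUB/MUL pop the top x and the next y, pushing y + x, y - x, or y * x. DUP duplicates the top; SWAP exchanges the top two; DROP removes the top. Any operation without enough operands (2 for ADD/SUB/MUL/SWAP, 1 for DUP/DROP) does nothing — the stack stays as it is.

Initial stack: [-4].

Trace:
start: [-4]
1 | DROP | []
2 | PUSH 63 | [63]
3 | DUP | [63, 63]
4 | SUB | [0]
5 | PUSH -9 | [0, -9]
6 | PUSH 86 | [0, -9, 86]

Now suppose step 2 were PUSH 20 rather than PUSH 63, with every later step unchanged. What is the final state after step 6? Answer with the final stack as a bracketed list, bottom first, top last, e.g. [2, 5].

[0, -9, 86]

(re-executing from step 2 with the substitution; state before step 2: [])
2 | PUSH 20 | [20]
3 | DUP | [20, 20]
4 | SUB | [0]
5 | PUSH -9 | [0, -9]
6 | PUSH 86 | [0, -9, 86]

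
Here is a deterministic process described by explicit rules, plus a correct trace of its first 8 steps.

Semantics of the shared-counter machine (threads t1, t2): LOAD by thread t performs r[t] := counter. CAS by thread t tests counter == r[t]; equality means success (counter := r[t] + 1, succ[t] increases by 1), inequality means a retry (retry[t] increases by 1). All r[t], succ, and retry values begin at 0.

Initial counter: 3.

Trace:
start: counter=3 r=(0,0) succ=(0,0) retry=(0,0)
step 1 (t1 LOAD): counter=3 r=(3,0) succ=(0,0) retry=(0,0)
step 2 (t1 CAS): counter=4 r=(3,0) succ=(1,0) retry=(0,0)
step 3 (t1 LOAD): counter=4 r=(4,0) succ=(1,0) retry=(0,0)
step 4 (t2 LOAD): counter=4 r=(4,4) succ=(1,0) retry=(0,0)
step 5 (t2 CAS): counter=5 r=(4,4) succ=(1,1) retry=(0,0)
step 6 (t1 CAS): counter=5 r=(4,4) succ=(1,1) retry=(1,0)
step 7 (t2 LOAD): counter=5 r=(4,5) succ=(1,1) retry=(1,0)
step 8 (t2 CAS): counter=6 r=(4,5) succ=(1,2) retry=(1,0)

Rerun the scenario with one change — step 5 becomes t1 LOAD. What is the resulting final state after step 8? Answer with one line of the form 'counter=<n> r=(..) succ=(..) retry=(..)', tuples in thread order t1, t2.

counter=6 r=(4,5) succ=(2,1) retry=(0,0)

(re-executing from step 5 with the substitution; state before step 5: counter=4 r=(4,4) succ=(1,0) retry=(0,0))
step 5 (t1 LOAD): counter=4 r=(4,4) succ=(1,0) retry=(0,0)
step 6 (t1 CAS): counter=5 r=(4,4) succ=(2,0) retry=(0,0)
step 7 (t2 LOAD): counter=5 r=(4,5) succ=(2,0) retry=(0,0)
step 8 (t2 CAS): counter=6 r=(4,5) succ=(2,1) retry=(0,0)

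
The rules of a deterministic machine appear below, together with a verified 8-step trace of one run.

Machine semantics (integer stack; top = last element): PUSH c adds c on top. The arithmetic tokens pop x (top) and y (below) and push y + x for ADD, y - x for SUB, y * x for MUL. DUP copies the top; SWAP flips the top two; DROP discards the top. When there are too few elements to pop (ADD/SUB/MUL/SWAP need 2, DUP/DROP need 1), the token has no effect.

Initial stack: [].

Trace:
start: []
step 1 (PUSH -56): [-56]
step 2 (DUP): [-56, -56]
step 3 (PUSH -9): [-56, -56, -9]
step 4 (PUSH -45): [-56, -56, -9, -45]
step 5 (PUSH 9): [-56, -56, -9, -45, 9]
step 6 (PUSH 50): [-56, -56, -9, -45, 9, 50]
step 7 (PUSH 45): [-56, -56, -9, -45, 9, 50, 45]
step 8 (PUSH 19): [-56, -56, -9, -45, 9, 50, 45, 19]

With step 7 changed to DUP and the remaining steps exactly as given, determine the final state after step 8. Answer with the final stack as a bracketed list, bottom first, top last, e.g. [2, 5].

(re-executing from step 7 with the substitution; state before step 7: [-56, -56, -9, -45, 9, 50])
step 7 (DUP): [-56, -56, -9, -45, 9, 50, 50]
step 8 (PUSH 19): [-56, -56, -9, -45, 9, 50, 50, 19]

[-56, -56, -9, -45, 9, 50, 50, 19]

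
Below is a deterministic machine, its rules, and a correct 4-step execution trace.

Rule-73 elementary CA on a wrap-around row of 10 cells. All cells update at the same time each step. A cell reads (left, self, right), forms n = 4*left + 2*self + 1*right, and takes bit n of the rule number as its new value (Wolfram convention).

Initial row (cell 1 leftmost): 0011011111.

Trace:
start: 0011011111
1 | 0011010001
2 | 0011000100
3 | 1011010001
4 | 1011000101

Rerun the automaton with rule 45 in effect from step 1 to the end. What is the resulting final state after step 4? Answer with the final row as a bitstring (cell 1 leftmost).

0100110101

(re-executing steps 1..4 under rule 45; state before step 1: 0011011111)
1 | 0010110000
2 | 1011100111
3 | 0110000100
4 | 0100110101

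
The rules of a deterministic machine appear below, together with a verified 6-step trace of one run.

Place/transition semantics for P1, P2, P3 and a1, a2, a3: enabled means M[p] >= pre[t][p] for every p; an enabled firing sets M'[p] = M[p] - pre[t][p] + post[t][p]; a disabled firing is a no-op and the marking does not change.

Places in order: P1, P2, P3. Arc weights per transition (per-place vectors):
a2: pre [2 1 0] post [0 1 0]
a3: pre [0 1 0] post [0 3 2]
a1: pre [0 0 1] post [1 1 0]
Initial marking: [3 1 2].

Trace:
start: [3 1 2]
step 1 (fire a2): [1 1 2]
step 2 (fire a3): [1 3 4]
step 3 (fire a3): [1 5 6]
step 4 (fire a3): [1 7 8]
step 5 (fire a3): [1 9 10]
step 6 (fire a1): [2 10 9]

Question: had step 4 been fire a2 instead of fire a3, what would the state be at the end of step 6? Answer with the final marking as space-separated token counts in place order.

2 8 7

(re-executing from step 4 with the substitution; state before step 4: [1 5 6])
step 4 (fire a2): [1 5 6]
step 5 (fire a3): [1 7 8]
step 6 (fire a1): [2 8 7]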